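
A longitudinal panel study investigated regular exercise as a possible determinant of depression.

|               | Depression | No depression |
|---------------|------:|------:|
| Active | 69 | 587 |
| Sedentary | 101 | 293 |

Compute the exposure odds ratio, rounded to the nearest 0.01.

0.34

Cells: a = 69, b = 587, c = 101, d = 293.
OR = (a·d)/(b·c) = (69 × 293) / (587 × 101) = 20217 / 59287 = 0.34100
Exposure is associated with lower odds of depression (OR = 0.34 < 1).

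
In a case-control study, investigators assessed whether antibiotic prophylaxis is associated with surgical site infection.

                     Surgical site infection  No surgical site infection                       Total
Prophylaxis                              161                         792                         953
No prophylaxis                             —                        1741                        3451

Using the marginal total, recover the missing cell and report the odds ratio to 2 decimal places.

The missing cell is in the unexposed row: 3451 − 1741 = 1710.
So a = 161, b = 792, c = 1710, d = 1741.
OR = (a·d)/(b·c) = (161 × 1741) / (792 × 1710) = 280301 / 1354320 = 0.20697

0.21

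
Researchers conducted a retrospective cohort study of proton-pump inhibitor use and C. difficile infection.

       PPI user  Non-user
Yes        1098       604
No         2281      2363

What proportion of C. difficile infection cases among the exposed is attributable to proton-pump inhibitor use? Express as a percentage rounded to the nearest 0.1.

Reading the table with exposure as columns: a = 1098 (PPI user, case), b = 2281 (PPI user, non-case), c = 604 (Non-user, case), d = 2363.
Risk in exposed = 1098/3379 = 0.32495; risk in unexposed = 604/2967 = 0.20357.
RR = 0.32495/0.20357 = 1.59623
AR% = (RR − 1)/RR × 100 = (1.59623 − 1)/1.59623 × 100 = 37.3523%

37.4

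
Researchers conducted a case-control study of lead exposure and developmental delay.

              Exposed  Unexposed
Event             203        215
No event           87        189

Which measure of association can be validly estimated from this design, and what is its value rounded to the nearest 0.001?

Reading the table with exposure as columns: a = 203 (Exposed, case), b = 87 (Exposed, non-case), c = 215 (Unexposed, case), d = 189.
This is a case-control study: participants were sampled on outcome status, so risks in the source population cannot be estimated directly — relative risk is not valid here. The odds ratio is the appropriate measure.
OR = (a·d)/(b·c) = (203 × 189) / (87 × 215) = 38367 / 18705 = 2.05116

2.051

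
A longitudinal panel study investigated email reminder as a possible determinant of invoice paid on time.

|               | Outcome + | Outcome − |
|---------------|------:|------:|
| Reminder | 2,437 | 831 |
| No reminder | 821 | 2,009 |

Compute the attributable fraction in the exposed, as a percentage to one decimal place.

61.1

Cells: a = 2437, b = 831, c = 821, d = 2009.
Risk in exposed = 2437/3268 = 0.74572; risk in unexposed = 821/2830 = 0.29011.
RR = 0.74572/0.29011 = 2.57049
AR% = (RR − 1)/RR × 100 = (2.57049 − 1)/2.57049 × 100 = 61.0970%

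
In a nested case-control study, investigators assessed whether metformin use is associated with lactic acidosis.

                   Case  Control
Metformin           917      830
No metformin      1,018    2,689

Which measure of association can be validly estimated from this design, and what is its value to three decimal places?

Cells: a = 917, b = 830, c = 1018, d = 2689.
This is a nested case-control study: participants were sampled on outcome status, so risks in the source population cannot be estimated directly — relative risk is not valid here. The odds ratio is the appropriate measure.
OR = (a·d)/(b·c) = (917 × 2689) / (830 × 1018) = 2465813 / 844940 = 2.91833

2.918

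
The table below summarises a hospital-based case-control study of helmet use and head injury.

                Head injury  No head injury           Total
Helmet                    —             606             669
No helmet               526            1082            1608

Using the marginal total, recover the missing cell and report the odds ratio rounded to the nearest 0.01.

The missing cell is in the exposed row: 669 − 606 = 63.
So a = 63, b = 606, c = 526, d = 1082.
OR = (a·d)/(b·c) = (63 × 1082) / (606 × 526) = 68166 / 318756 = 0.21385

0.21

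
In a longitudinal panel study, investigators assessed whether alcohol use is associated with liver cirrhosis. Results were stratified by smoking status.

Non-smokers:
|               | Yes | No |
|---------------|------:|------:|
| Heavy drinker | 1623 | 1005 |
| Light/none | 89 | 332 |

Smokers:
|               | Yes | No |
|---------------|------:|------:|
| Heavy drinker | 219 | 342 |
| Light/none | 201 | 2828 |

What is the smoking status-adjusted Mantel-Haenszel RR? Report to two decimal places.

3.78

RR_MH = Σ(aᵢ·n₀ᵢ/nᵢ) / Σ(cᵢ·n₁ᵢ/nᵢ), with n₁ᵢ = aᵢ+bᵢ (exposed), n₀ᵢ = cᵢ+dᵢ (unexposed), nᵢ = n₁ᵢ+n₀ᵢ.
Stratum 1 (Non-smokers): n₁ = 2628, n₀ = 421, n = 3049; a·n₀/n = 1623·421/3049 = 224.1007; c·n₁/n = 89·2628/3049 = 76.7111
Stratum 2 (Smokers): n₁ = 561, n₀ = 3029, n = 3590; a·n₀/n = 219·3029/3590 = 184.7774; c·n₁/n = 201·561/3590 = 31.4097
RR_MH = (224.1007 + 184.7774) / (76.7111 + 31.4097) = 408.8781 / 108.1208 = 3.78168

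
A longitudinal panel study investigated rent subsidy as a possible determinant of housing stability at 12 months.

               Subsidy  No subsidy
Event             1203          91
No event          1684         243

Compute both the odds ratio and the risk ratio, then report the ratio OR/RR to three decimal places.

1.247

Reading the table with exposure as columns: a = 1203 (Subsidy, case), b = 1684 (Subsidy, non-case), c = 91 (No subsidy, case), d = 243.
OR = (1203·243)/(1684·91) = 292329/153244 = 1.90760
Risk in exposed = 1203/2887 = 0.41670; risk in unexposed = 91/334 = 0.27246; RR = 1.52941
OR/RR = 1.90760 / 1.52941 = 1.24728
The outcome is not rare, so the OR lies further from 1 than the RR.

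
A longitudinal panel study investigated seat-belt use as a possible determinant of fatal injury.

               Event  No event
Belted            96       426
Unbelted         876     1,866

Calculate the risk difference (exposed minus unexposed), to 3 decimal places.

Cells: a = 96, b = 426, c = 876, d = 1866.
Risk in exposed = 96/522 = 0.183908; risk in unexposed = 876/2742 = 0.319475.
Risk difference = 0.183908 − 0.319475 = -0.135567

-0.136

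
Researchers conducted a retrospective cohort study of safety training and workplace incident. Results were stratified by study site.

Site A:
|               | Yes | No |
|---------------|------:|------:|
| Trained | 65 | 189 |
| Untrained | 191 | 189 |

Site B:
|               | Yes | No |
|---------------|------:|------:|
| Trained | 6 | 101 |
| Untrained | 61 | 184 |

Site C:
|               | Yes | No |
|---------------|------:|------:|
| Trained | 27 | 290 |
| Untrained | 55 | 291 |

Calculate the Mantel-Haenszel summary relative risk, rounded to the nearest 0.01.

0.47

RR_MH = Σ(aᵢ·n₀ᵢ/nᵢ) / Σ(cᵢ·n₁ᵢ/nᵢ), with n₁ᵢ = aᵢ+bᵢ (exposed), n₀ᵢ = cᵢ+dᵢ (unexposed), nᵢ = n₁ᵢ+n₀ᵢ.
Stratum 1 (Site A): n₁ = 254, n₀ = 380, n = 634; a·n₀/n = 65·380/634 = 38.9590; c·n₁/n = 191·254/634 = 76.5205
Stratum 2 (Site B): n₁ = 107, n₀ = 245, n = 352; a·n₀/n = 6·245/352 = 4.1761; c·n₁/n = 61·107/352 = 18.5426
Stratum 3 (Site C): n₁ = 317, n₀ = 346, n = 663; a·n₀/n = 27·346/663 = 14.0905; c·n₁/n = 55·317/663 = 26.2971
RR_MH = (38.9590 + 4.1761 + 14.0905) / (76.5205 + 18.5426 + 26.2971) = 57.2256 / 121.3603 = 0.47154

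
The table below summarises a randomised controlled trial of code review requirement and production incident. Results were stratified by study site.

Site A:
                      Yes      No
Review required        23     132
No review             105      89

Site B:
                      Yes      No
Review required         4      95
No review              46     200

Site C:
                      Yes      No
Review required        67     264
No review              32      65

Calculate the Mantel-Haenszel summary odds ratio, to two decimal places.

OR_MH = Σ(aᵢdᵢ/nᵢ) / Σ(bᵢcᵢ/nᵢ), where nᵢ is the stratum total.
Stratum 1 (Site A): n = 349; a·d/n = 23·89/349 = 5.8653; b·c/n = 132·105/349 = 39.7135
Stratum 2 (Site B): n = 345; a·d/n = 4·200/345 = 2.3188; b·c/n = 95·46/345 = 12.6667
Stratum 3 (Site C): n = 428; a·d/n = 67·65/428 = 10.1752; b·c/n = 264·32/428 = 19.7383
OR_MH = (5.8653 + 2.3188 + 10.1752) / (39.7135 + 12.6667 + 19.7383) = 18.3594 / 72.1185 = 0.25457

0.25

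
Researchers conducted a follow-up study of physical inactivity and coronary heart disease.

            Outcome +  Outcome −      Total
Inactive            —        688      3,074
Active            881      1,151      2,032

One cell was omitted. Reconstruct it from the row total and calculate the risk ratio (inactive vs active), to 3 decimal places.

The missing cell is in the exposed row: 3074 − 688 = 2386.
So a = 2386, b = 688, c = 881, d = 1151.
RR = [a/(a+b)] / [c/(c+d)] = (2386/3074) / (881/2032) = 0.77619/0.43356 = 1.79025

1.790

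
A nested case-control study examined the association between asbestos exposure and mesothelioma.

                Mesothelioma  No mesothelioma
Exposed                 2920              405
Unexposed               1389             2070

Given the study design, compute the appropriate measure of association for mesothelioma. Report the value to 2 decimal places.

10.74

Cells: a = 2920, b = 405, c = 1389, d = 2070.
This is a nested case-control study: participants were sampled on outcome status, so risks in the source population cannot be estimated directly — relative risk is not valid here. The odds ratio is the appropriate measure.
OR = (a·d)/(b·c) = (2920 × 2070) / (405 × 1389) = 6044400 / 562545 = 10.74474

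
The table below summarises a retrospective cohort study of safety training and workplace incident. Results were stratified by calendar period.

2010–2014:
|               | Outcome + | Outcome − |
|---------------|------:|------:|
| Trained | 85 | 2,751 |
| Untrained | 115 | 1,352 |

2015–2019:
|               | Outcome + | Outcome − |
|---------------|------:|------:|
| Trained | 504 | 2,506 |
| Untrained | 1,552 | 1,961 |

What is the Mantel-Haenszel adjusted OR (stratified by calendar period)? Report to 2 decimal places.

0.27

OR_MH = Σ(aᵢdᵢ/nᵢ) / Σ(bᵢcᵢ/nᵢ), where nᵢ is the stratum total.
Stratum 1 (2010–2014): n = 4303; a·d/n = 85·1352/4303 = 26.7069; b·c/n = 2751·115/4303 = 73.5220
Stratum 2 (2015–2019): n = 6523; a·d/n = 504·1961/6523 = 151.5168; b·c/n = 2506·1552/6523 = 596.2459
OR_MH = (26.7069 + 151.5168) / (73.5220 + 596.2459) = 178.2237 / 669.7679 = 0.26610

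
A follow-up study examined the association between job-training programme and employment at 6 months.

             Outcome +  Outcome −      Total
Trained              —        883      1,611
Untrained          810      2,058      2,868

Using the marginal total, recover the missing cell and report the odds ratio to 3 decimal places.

The missing cell is in the exposed row: 1611 − 883 = 728.
So a = 728, b = 883, c = 810, d = 2058.
OR = (a·d)/(b·c) = (728 × 2058) / (883 × 810) = 1498224 / 715230 = 2.09474

2.095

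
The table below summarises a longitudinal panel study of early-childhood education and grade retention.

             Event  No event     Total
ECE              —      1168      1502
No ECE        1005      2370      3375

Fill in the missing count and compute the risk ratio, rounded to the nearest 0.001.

The missing cell is in the exposed row: 1502 − 1168 = 334.
So a = 334, b = 1168, c = 1005, d = 2370.
RR = [a/(a+b)] / [c/(c+d)] = (334/1502) / (1005/3375) = 0.22237/0.29778 = 0.74677

0.747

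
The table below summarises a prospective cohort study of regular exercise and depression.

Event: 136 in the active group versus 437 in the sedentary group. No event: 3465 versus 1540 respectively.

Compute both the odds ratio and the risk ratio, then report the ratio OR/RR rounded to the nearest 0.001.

From the description: a = 136, b = 3465, c = 437, d = 1540.
OR = (136·1540)/(3465·437) = 209440/1514205 = 0.13832
Risk in exposed = 136/3601 = 0.03777; risk in unexposed = 437/1977 = 0.22104; RR = 0.17086
OR/RR = 0.13832 / 0.17086 = 0.80953
The outcome is not rare, so the OR lies further from 1 than the RR.

0.810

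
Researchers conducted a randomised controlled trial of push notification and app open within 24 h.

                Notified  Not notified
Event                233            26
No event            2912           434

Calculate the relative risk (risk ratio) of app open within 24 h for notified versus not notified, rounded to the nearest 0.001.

Reading the table with exposure as columns: a = 233 (Notified, case), b = 2912 (Notified, non-case), c = 26 (Not notified, case), d = 434.
Risk in exposed = 233/3145 = 0.07409; risk in unexposed = 26/460 = 0.05652.
RR = 0.07409 / 0.05652 = 1.31075
The risk among the exposed is 1.31 times that among the unexposed.

1.311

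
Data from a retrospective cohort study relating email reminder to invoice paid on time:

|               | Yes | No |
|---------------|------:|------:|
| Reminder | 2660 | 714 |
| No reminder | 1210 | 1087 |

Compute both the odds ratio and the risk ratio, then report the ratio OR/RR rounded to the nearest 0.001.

Cells: a = 2660, b = 714, c = 1210, d = 1087.
OR = (2660·1087)/(714·1210) = 2891420/863940 = 3.34678
Risk in exposed = 2660/3374 = 0.78838; risk in unexposed = 1210/2297 = 0.52677; RR = 1.49662
OR/RR = 3.34678 / 1.49662 = 2.23622
The outcome is not rare, so the OR lies further from 1 than the RR.

2.236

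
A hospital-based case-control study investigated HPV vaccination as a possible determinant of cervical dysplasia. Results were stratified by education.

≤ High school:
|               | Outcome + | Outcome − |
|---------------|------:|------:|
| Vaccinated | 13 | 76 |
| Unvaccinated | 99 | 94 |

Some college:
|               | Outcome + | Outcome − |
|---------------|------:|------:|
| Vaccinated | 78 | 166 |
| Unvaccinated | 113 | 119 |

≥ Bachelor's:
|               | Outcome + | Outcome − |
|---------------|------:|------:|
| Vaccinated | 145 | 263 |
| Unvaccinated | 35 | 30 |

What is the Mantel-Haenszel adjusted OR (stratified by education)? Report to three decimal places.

OR_MH = Σ(aᵢdᵢ/nᵢ) / Σ(bᵢcᵢ/nᵢ), where nᵢ is the stratum total.
Stratum 1 (≤ High school): n = 282; a·d/n = 13·94/282 = 4.3333; b·c/n = 76·99/282 = 26.6809
Stratum 2 (Some college): n = 476; a·d/n = 78·119/476 = 19.5000; b·c/n = 166·113/476 = 39.4076
Stratum 3 (≥ Bachelor's): n = 473; a·d/n = 145·30/473 = 9.1966; b·c/n = 263·35/473 = 19.4609
OR_MH = (4.3333 + 19.5000 + 9.1966) / (26.6809 + 39.4076 + 19.4609) = 33.0300 / 85.5493 = 0.38609

0.386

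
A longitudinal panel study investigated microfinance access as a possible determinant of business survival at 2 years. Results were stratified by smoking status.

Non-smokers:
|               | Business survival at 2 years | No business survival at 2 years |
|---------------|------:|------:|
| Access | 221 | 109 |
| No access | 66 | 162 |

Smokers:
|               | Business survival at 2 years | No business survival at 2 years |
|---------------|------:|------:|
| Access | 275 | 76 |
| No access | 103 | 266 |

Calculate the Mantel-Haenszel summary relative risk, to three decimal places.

2.591

RR_MH = Σ(aᵢ·n₀ᵢ/nᵢ) / Σ(cᵢ·n₁ᵢ/nᵢ), with n₁ᵢ = aᵢ+bᵢ (exposed), n₀ᵢ = cᵢ+dᵢ (unexposed), nᵢ = n₁ᵢ+n₀ᵢ.
Stratum 1 (Non-smokers): n₁ = 330, n₀ = 228, n = 558; a·n₀/n = 221·228/558 = 90.3011; c·n₁/n = 66·330/558 = 39.0323
Stratum 2 (Smokers): n₁ = 351, n₀ = 369, n = 720; a·n₀/n = 275·369/720 = 140.9375; c·n₁/n = 103·351/720 = 50.2125
RR_MH = (90.3011 + 140.9375) / (39.0323 + 50.2125) = 231.2386 / 89.2448 = 2.59106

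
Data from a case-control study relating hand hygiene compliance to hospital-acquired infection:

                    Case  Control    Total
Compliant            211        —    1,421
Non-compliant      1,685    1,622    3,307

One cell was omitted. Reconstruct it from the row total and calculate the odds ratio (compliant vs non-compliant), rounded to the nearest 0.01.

The missing cell is in the exposed row: 1421 − 211 = 1210.
So a = 211, b = 1210, c = 1685, d = 1622.
OR = (a·d)/(b·c) = (211 × 1622) / (1210 × 1685) = 342242 / 2038850 = 0.16786

0.17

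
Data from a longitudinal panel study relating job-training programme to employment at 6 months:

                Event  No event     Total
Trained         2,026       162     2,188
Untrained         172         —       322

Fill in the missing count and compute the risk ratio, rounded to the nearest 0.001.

1.733

The missing cell is in the unexposed row: 322 − 172 = 150.
So a = 2026, b = 162, c = 172, d = 150.
RR = [a/(a+b)] / [c/(c+d)] = (2026/2188) / (172/322) = 0.92596/0.53416 = 1.73348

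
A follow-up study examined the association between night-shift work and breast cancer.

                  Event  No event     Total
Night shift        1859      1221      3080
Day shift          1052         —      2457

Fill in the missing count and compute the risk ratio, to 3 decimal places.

The missing cell is in the unexposed row: 2457 − 1052 = 1405.
So a = 1859, b = 1221, c = 1052, d = 1405.
RR = [a/(a+b)] / [c/(c+d)] = (1859/3080) / (1052/2457) = 0.60357/0.42816 = 1.40967

1.410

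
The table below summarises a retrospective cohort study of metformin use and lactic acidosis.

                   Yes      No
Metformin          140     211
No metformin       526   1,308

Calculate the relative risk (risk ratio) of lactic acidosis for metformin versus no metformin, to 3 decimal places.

Cells: a = 140, b = 211, c = 526, d = 1308.
Risk in exposed = 140/351 = 0.39886; risk in unexposed = 526/1834 = 0.28680.
RR = 0.39886 / 0.28680 = 1.39070
The risk among the exposed is 1.39 times that among the unexposed.

1.391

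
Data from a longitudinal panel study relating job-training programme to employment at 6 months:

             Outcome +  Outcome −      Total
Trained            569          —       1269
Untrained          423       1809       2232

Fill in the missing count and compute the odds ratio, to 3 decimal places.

3.476

The missing cell is in the exposed row: 1269 − 569 = 700.
So a = 569, b = 700, c = 423, d = 1809.
OR = (a·d)/(b·c) = (569 × 1809) / (700 × 423) = 1029321 / 296100 = 3.47626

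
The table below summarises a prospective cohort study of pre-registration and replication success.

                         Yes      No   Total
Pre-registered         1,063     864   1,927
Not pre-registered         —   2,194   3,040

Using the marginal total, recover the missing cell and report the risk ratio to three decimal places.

The missing cell is in the unexposed row: 3040 − 2194 = 846.
So a = 1063, b = 864, c = 846, d = 2194.
RR = [a/(a+b)] / [c/(c+d)] = (1063/1927) / (846/3040) = 0.55163/0.27829 = 1.98223

1.982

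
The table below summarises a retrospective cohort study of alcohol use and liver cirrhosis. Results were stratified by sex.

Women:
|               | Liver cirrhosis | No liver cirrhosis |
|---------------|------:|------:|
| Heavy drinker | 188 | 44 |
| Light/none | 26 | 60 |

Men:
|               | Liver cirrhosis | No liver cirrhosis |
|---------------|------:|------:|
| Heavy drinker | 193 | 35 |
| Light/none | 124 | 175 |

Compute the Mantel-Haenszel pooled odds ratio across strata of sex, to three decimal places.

8.414

OR_MH = Σ(aᵢdᵢ/nᵢ) / Σ(bᵢcᵢ/nᵢ), where nᵢ is the stratum total.
Stratum 1 (Women): n = 318; a·d/n = 188·60/318 = 35.4717; b·c/n = 44·26/318 = 3.5975
Stratum 2 (Men): n = 527; a·d/n = 193·175/527 = 64.0892; b·c/n = 35·124/527 = 8.2353
OR_MH = (35.4717 + 64.0892) / (3.5975 + 8.2353) = 99.5609 / 11.8328 = 8.41399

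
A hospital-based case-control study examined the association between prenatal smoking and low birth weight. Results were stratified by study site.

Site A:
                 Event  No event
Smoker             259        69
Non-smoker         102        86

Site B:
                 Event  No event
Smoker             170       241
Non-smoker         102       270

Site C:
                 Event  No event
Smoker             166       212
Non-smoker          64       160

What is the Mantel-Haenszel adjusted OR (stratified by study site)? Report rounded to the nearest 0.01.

2.16

OR_MH = Σ(aᵢdᵢ/nᵢ) / Σ(bᵢcᵢ/nᵢ), where nᵢ is the stratum total.
Stratum 1 (Site A): n = 516; a·d/n = 259·86/516 = 43.1667; b·c/n = 69·102/516 = 13.6395
Stratum 2 (Site B): n = 783; a·d/n = 170·270/783 = 58.6207; b·c/n = 241·102/783 = 31.3946
Stratum 3 (Site C): n = 602; a·d/n = 166·160/602 = 44.1196; b·c/n = 212·64/602 = 22.5382
OR_MH = (43.1667 + 58.6207 + 44.1196) / (13.6395 + 31.3946 + 22.5382) = 145.9070 / 67.5724 = 2.15927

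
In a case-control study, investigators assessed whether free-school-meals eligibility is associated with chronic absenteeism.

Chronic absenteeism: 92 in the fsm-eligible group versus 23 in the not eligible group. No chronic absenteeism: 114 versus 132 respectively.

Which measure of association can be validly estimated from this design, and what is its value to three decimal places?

4.632

From the description: a = 92, b = 114, c = 23, d = 132.
This is a case-control study: participants were sampled on outcome status, so risks in the source population cannot be estimated directly — relative risk is not valid here. The odds ratio is the appropriate measure.
OR = (a·d)/(b·c) = (92 × 132) / (114 × 23) = 12144 / 2622 = 4.63158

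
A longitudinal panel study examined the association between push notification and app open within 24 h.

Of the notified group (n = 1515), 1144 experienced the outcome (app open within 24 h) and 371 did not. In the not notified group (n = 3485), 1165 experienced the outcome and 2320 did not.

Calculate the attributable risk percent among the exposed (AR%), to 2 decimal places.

From the description: a = 1144, b = 371, c = 1165, d = 2320.
Risk in exposed = 1144/1515 = 0.75512; risk in unexposed = 1165/3485 = 0.33429.
RR = 0.75512/0.33429 = 2.25886
AR% = (RR − 1)/RR × 100 = (2.25886 − 1)/2.25886 × 100 = 55.7300%

55.73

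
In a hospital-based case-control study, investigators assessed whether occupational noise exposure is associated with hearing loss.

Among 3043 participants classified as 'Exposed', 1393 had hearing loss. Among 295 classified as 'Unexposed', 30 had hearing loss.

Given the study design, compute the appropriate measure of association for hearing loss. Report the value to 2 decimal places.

From the description: a = 1393, b = 1650, c = 30, d = 265.
This is a hospital-based case-control study: participants were sampled on outcome status, so risks in the source population cannot be estimated directly — relative risk is not valid here. The odds ratio is the appropriate measure.
OR = (a·d)/(b·c) = (1393 × 265) / (1650 × 30) = 369145 / 49500 = 7.45747

7.46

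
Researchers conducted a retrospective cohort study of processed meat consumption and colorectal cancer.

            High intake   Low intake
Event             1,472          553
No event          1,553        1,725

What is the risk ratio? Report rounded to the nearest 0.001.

Reading the table with exposure as columns: a = 1472 (High intake, case), b = 1553 (High intake, non-case), c = 553 (Low intake, case), d = 1725.
Risk in exposed = 1472/3025 = 0.48661; risk in unexposed = 553/2278 = 0.24276.
RR = 0.48661 / 0.24276 = 2.00452
The risk among the exposed is 2.00 times that among the unexposed.

2.005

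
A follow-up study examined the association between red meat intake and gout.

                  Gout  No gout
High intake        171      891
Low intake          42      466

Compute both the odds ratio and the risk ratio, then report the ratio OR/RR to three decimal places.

Cells: a = 171, b = 891, c = 42, d = 466.
OR = (171·466)/(891·42) = 79686/37422 = 2.12939
Risk in exposed = 171/1062 = 0.16102; risk in unexposed = 42/508 = 0.08268; RR = 1.94754
OR/RR = 2.12939 / 1.94754 = 1.09337
The outcome is not rare, so the OR lies further from 1 than the RR.

1.093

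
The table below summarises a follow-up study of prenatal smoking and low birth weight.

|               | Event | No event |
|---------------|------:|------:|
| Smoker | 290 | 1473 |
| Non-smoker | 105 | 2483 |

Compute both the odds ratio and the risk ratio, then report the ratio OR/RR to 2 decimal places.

1.15

Cells: a = 290, b = 1473, c = 105, d = 2483.
OR = (290·2483)/(1473·105) = 720070/154665 = 4.65568
Risk in exposed = 290/1763 = 0.16449; risk in unexposed = 105/2588 = 0.04057; RR = 4.05434
OR/RR = 4.65568 / 4.05434 = 1.14832
The outcome is not rare, so the OR lies further from 1 than the RR.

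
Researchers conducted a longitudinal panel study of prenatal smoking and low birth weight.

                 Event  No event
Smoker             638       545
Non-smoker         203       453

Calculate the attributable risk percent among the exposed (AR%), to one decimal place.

42.6

Cells: a = 638, b = 545, c = 203, d = 453.
Risk in exposed = 638/1183 = 0.53931; risk in unexposed = 203/656 = 0.30945.
RR = 0.53931/0.30945 = 1.74278
AR% = (RR − 1)/RR × 100 = (1.74278 − 1)/1.74278 × 100 = 42.6206%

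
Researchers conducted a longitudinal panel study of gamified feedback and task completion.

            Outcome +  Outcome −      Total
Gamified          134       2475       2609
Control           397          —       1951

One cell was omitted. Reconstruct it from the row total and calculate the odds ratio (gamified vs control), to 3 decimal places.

0.212

The missing cell is in the unexposed row: 1951 − 397 = 1554.
So a = 134, b = 2475, c = 397, d = 1554.
OR = (a·d)/(b·c) = (134 × 1554) / (2475 × 397) = 208236 / 982575 = 0.21193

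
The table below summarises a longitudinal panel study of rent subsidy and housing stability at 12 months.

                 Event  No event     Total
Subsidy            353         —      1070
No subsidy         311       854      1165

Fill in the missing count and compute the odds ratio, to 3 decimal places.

The missing cell is in the exposed row: 1070 − 353 = 717.
So a = 353, b = 717, c = 311, d = 854.
OR = (a·d)/(b·c) = (353 × 854) / (717 × 311) = 301462 / 222987 = 1.35193

1.352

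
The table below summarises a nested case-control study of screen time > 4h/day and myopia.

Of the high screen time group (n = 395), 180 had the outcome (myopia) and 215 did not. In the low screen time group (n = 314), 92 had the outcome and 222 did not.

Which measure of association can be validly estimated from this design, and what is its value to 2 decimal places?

From the description: a = 180, b = 215, c = 92, d = 222.
This is a nested case-control study: participants were sampled on outcome status, so risks in the source population cannot be estimated directly — relative risk is not valid here. The odds ratio is the appropriate measure.
OR = (a·d)/(b·c) = (180 × 222) / (215 × 92) = 39960 / 19780 = 2.02022

2.02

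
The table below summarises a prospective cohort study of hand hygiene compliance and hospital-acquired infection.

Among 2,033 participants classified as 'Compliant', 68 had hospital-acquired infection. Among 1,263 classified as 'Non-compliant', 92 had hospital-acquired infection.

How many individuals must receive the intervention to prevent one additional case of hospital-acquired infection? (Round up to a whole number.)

Risk in treated group = 68/2033 = 0.03345; risk in control = 92/1263 = 0.07284.
Absolute risk reduction = 0.07284 − 0.03345 = 0.03939
NNT = 1 / ARR = 1 / 0.03939 = 25.384 → round up → 26

26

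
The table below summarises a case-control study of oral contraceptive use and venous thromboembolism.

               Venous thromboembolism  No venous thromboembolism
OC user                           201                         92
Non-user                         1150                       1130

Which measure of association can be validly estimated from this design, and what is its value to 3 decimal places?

Cells: a = 201, b = 92, c = 1150, d = 1130.
This is a case-control study: participants were sampled on outcome status, so risks in the source population cannot be estimated directly — relative risk is not valid here. The odds ratio is the appropriate measure.
OR = (a·d)/(b·c) = (201 × 1130) / (92 × 1150) = 227130 / 105800 = 2.14679

2.147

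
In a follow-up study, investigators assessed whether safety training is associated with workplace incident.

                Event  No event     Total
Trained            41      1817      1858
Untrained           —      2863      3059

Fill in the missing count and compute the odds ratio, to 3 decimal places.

0.330

The missing cell is in the unexposed row: 3059 − 2863 = 196.
So a = 41, b = 1817, c = 196, d = 2863.
OR = (a·d)/(b·c) = (41 × 2863) / (1817 × 196) = 117383 / 356132 = 0.32961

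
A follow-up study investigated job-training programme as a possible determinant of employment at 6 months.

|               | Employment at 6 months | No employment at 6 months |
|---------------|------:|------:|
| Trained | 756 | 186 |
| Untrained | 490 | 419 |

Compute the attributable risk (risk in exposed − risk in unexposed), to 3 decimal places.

Cells: a = 756, b = 186, c = 490, d = 419.
Risk in exposed = 756/942 = 0.802548; risk in unexposed = 490/909 = 0.539054.
Risk difference = 0.802548 − 0.539054 = 0.263494

0.263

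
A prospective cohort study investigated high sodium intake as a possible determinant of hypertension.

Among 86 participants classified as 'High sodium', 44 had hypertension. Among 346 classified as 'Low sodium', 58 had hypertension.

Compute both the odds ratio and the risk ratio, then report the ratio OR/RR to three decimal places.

1.704

From the description: a = 44, b = 42, c = 58, d = 288.
OR = (44·288)/(42·58) = 12672/2436 = 5.20197
Risk in exposed = 44/86 = 0.51163; risk in unexposed = 58/346 = 0.16763; RR = 3.05213
OR/RR = 5.20197 / 3.05213 = 1.70438
The outcome is not rare, so the OR lies further from 1 than the RR.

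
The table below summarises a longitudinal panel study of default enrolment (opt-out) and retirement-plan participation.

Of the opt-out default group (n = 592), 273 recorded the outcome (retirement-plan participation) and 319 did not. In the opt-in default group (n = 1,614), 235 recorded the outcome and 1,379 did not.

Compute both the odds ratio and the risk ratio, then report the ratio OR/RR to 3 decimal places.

From the description: a = 273, b = 319, c = 235, d = 1379.
OR = (273·1379)/(319·235) = 376467/74965 = 5.02190
Risk in exposed = 273/592 = 0.46115; risk in unexposed = 235/1614 = 0.14560; RR = 3.16721
OR/RR = 5.02190 / 3.16721 = 1.58559
The outcome is not rare, so the OR lies further from 1 than the RR.

1.586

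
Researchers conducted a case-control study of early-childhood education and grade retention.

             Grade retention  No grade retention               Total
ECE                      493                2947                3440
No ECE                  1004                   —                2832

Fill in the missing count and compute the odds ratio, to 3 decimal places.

0.305

The missing cell is in the unexposed row: 2832 − 1004 = 1828.
So a = 493, b = 2947, c = 1004, d = 1828.
OR = (a·d)/(b·c) = (493 × 1828) / (2947 × 1004) = 901204 / 2958788 = 0.30459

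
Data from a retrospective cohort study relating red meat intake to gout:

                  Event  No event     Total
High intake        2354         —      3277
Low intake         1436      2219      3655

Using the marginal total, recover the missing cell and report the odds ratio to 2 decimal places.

3.94

The missing cell is in the exposed row: 3277 − 2354 = 923.
So a = 2354, b = 923, c = 1436, d = 2219.
OR = (a·d)/(b·c) = (2354 × 2219) / (923 × 1436) = 5223526 / 1325428 = 3.94101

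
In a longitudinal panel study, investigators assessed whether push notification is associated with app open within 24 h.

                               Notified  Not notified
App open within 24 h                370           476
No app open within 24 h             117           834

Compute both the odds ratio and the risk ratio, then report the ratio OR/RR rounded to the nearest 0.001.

2.650

Reading the table with exposure as columns: a = 370 (Notified, case), b = 117 (Notified, non-case), c = 476 (Not notified, case), d = 834.
OR = (370·834)/(117·476) = 308580/55692 = 5.54083
Risk in exposed = 370/487 = 0.75975; risk in unexposed = 476/1310 = 0.36336; RR = 2.09092
OR/RR = 5.54083 / 2.09092 = 2.64995
The outcome is not rare, so the OR lies further from 1 than the RR.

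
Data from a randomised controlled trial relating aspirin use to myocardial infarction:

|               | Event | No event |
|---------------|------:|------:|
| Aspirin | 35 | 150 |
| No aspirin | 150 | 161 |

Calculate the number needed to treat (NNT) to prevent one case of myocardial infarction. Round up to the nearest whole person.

4

Risk in treated group = 35/185 = 0.18919; risk in control = 150/311 = 0.48232.
Absolute risk reduction = 0.48232 − 0.18919 = 0.29313
NNT = 1 / ARR = 1 / 0.29313 = 3.412 → round up → 4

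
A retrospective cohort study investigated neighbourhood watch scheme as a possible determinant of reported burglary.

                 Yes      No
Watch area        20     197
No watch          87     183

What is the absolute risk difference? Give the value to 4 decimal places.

-0.2301

Cells: a = 20, b = 197, c = 87, d = 183.
Risk in exposed = 20/217 = 0.092166; risk in unexposed = 87/270 = 0.322222.
Risk difference = 0.092166 − 0.322222 = -0.230056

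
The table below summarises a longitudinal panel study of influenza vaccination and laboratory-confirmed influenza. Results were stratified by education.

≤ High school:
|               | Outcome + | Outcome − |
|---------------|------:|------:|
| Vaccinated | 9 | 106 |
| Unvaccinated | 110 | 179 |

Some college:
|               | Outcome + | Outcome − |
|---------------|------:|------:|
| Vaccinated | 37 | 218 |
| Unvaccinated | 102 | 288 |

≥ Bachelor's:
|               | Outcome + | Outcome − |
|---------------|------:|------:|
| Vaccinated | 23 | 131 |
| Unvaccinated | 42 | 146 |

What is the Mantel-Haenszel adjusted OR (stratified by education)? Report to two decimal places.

OR_MH = Σ(aᵢdᵢ/nᵢ) / Σ(bᵢcᵢ/nᵢ), where nᵢ is the stratum total.
Stratum 1 (≤ High school): n = 404; a·d/n = 9·179/404 = 3.9876; b·c/n = 106·110/404 = 28.8614
Stratum 2 (Some college): n = 645; a·d/n = 37·288/645 = 16.5209; b·c/n = 218·102/645 = 34.4744
Stratum 3 (≥ Bachelor's): n = 342; a·d/n = 23·146/342 = 9.8187; b·c/n = 131·42/342 = 16.0877
OR_MH = (3.9876 + 16.5209 + 9.8187) / (28.8614 + 34.4744 + 16.0877) = 30.3273 / 79.4235 = 0.38184

0.38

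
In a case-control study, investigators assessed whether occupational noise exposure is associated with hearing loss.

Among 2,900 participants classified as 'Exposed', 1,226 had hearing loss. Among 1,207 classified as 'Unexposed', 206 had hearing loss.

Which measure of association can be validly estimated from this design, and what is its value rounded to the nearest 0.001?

3.559

From the description: a = 1226, b = 1674, c = 206, d = 1001.
This is a case-control study: participants were sampled on outcome status, so risks in the source population cannot be estimated directly — relative risk is not valid here. The odds ratio is the appropriate measure.
OR = (a·d)/(b·c) = (1226 × 1001) / (1674 × 206) = 1227226 / 344844 = 3.55879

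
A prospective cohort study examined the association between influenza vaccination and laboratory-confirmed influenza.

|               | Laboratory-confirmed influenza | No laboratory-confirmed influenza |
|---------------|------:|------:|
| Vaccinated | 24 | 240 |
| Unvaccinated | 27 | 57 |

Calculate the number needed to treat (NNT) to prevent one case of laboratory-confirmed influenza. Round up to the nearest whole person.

5

Risk in treated group = 24/264 = 0.09091; risk in control = 27/84 = 0.32143.
Absolute risk reduction = 0.32143 − 0.09091 = 0.23052
NNT = 1 / ARR = 1 / 0.23052 = 4.338 → round up → 5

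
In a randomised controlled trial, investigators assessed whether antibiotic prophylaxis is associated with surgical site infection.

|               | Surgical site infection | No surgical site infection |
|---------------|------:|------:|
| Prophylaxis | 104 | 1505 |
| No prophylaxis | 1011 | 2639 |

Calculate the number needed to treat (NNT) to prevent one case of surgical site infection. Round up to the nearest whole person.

5

Risk in treated group = 104/1609 = 0.06464; risk in control = 1011/3650 = 0.27699.
Absolute risk reduction = 0.27699 − 0.06464 = 0.21235
NNT = 1 / ARR = 1 / 0.21235 = 4.709 → round up → 5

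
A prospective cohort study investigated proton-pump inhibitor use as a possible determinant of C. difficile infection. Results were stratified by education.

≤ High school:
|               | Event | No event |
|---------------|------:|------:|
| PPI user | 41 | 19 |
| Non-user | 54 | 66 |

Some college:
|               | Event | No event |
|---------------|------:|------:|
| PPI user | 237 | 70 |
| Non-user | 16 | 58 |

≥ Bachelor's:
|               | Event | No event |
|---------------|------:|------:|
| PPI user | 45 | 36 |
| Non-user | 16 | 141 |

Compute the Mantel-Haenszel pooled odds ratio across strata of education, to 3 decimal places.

OR_MH = Σ(aᵢdᵢ/nᵢ) / Σ(bᵢcᵢ/nᵢ), where nᵢ is the stratum total.
Stratum 1 (≤ High school): n = 180; a·d/n = 41·66/180 = 15.0333; b·c/n = 19·54/180 = 5.7000
Stratum 2 (Some college): n = 381; a·d/n = 237·58/381 = 36.0787; b·c/n = 70·16/381 = 2.9396
Stratum 3 (≥ Bachelor's): n = 238; a·d/n = 45·141/238 = 26.6597; b·c/n = 36·16/238 = 2.4202
OR_MH = (15.0333 + 36.0787 + 26.6597) / (5.7000 + 2.9396 + 2.4202) = 77.7717 / 11.0598 = 7.03193

7.032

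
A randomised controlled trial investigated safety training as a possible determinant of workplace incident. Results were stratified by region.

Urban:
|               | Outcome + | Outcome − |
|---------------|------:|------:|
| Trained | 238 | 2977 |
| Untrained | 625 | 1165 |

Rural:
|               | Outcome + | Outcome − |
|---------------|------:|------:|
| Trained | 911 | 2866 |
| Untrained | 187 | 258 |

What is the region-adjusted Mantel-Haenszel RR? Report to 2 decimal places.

0.32

RR_MH = Σ(aᵢ·n₀ᵢ/nᵢ) / Σ(cᵢ·n₁ᵢ/nᵢ), with n₁ᵢ = aᵢ+bᵢ (exposed), n₀ᵢ = cᵢ+dᵢ (unexposed), nᵢ = n₁ᵢ+n₀ᵢ.
Stratum 1 (Urban): n₁ = 3215, n₀ = 1790, n = 5005; a·n₀/n = 238·1790/5005 = 85.1189; c·n₁/n = 625·3215/5005 = 401.4735
Stratum 2 (Rural): n₁ = 3777, n₀ = 445, n = 4222; a·n₀/n = 911·445/4222 = 96.0197; c·n₁/n = 187·3777/4222 = 167.2901
RR_MH = (85.1189 + 96.0197) / (401.4735 + 167.2901) = 181.1385 / 568.7637 = 0.31848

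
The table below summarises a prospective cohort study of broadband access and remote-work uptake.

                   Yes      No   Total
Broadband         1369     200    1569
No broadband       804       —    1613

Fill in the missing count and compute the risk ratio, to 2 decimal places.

The missing cell is in the unexposed row: 1613 − 804 = 809.
So a = 1369, b = 200, c = 804, d = 809.
RR = [a/(a+b)] / [c/(c+d)] = (1369/1569) / (804/1613) = 0.87253/0.49845 = 1.75049

1.75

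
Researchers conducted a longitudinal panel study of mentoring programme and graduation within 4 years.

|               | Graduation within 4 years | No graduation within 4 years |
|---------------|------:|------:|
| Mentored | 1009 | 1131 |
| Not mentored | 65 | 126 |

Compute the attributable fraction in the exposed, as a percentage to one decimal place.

Cells: a = 1009, b = 1131, c = 65, d = 126.
Risk in exposed = 1009/2140 = 0.47150; risk in unexposed = 65/191 = 0.34031.
RR = 0.47150/0.34031 = 1.38547
AR% = (RR − 1)/RR × 100 = (1.38547 − 1)/1.38547 × 100 = 27.8224%

27.8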